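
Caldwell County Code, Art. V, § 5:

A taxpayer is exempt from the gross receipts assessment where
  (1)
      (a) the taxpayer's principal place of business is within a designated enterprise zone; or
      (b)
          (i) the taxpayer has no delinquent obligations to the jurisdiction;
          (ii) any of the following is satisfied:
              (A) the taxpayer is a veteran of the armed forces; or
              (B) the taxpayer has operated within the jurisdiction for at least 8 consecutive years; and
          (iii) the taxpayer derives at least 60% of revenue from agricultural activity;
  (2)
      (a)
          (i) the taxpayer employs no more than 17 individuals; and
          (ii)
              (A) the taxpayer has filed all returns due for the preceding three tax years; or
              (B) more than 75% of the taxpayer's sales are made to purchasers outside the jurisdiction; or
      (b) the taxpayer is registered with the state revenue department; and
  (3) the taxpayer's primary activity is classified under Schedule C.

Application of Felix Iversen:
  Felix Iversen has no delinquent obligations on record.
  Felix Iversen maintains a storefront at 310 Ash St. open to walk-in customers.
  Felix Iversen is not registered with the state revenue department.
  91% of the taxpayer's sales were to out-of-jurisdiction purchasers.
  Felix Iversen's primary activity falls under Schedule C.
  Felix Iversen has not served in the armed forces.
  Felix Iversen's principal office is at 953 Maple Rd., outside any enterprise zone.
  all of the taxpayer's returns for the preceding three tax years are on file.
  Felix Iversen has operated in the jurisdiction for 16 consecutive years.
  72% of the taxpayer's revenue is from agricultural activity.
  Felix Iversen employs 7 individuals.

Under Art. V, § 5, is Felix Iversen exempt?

(a) in enterprise zone — not met.
(i) no delinquency — holds.
(A) veteran — not satisfied.
(B) ≥ 8 yrs in jurisdiction — holds.
(ii) = F OR T = true.
(iii) ≥60% agricultural — met.
So (b) is satisfied (T AND T AND T).
So (1) is satisfied (F OR T).
(i) ≤ 17 employees — satisfied.
(A) returns current — met.
(B) >75% out-of-jur. sales — holds.
(ii) = T OR T = true.
(a): T AND T → true.
(b) state-registered — not met.
(2) = T OR F = true.
(3) Schedule C activity — satisfied.
So Overall is satisfied (T AND T AND T).

Yes — exempt.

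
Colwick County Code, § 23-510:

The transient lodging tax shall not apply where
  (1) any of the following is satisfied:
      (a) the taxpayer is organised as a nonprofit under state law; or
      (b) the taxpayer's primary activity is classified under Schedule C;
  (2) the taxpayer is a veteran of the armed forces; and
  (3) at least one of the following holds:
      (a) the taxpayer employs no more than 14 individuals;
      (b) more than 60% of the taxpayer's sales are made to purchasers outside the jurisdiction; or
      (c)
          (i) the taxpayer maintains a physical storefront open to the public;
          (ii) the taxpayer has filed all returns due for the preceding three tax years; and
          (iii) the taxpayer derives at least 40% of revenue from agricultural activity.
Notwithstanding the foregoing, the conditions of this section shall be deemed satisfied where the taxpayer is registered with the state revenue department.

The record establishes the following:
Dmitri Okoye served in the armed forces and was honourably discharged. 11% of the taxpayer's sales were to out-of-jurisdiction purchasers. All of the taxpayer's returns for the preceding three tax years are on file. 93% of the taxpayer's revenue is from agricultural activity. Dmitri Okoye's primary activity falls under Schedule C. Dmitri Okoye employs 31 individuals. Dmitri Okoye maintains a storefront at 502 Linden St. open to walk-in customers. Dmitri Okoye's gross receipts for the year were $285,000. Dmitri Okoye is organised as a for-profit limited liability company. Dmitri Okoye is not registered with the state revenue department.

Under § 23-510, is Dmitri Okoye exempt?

Yes — exempt.

(a) nonprofit — not met.
(b) Schedule C activity — holds.
So (1) is satisfied (F OR T).
(2) veteran — met.
(a) ≤ 14 employees — not met.
(b) >60% out-of-jur. sales — not satisfied.
(i) has storefront — satisfied.
(ii) returns current — met.
(iii) ≥40% agricultural — holds.
(c): T AND T AND T → true.
So (3) is satisfied (F OR F OR T).
Overall: T AND T AND T → true.
Exception (state-registered) — not satisfied.
Result: main true OR exception false → true.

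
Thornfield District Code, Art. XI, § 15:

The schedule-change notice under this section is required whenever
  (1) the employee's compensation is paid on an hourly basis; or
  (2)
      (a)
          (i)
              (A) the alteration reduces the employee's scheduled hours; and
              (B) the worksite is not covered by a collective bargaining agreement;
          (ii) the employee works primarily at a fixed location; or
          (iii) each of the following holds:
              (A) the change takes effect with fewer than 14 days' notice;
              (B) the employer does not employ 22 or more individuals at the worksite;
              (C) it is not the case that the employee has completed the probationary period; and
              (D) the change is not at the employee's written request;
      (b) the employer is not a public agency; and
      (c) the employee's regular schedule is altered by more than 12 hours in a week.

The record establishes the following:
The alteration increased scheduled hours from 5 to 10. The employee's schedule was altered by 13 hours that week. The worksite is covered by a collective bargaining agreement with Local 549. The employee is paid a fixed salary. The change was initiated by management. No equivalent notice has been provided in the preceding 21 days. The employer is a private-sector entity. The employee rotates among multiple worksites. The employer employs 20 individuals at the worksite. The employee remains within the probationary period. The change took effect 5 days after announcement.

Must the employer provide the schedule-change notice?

Yes — required.

(1) hourly-paid — not met.
(A) hours reduced — not met.
(B) no CBA — fails.
(i) = F AND F = false.
(ii) fixed location — not met.
(A) < 14 days' notice — satisfied.
(B) not (≥ 22 at site) — holds.
(C) not (past probation) — met.
(D) not employee-requested — holds.
(iii): T AND T AND T AND T → true.
(a) = F OR F OR T = true.
(b) not (public agency) — satisfied.
(c) schedule shift > 12h — met.
(2): T AND T AND T → true.
So Overall is satisfied (F OR T).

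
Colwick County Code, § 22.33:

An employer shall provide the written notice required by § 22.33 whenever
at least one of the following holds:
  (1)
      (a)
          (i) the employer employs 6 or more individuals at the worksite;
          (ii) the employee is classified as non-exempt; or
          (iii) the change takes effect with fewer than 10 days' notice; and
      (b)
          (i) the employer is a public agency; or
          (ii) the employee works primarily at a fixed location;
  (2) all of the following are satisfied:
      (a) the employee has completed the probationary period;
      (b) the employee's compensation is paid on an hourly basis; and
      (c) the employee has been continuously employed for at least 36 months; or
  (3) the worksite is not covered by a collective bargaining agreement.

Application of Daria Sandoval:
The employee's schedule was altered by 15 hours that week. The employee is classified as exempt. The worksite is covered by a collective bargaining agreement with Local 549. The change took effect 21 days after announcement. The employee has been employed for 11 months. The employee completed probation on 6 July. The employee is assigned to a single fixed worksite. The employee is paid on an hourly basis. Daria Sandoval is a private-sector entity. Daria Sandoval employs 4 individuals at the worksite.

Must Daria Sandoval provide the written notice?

No — not required.

(i) ≥ 6 at site — not satisfied.
(ii) non-exempt — not met.
(iii) < 10 days' notice — not satisfied.
(a): F OR F OR F → false.
(i) public agency — fails.
(ii) fixed location — satisfied.
So (b) is satisfied (F OR T).
(1) = F AND T = false.
(a) past probation — holds.
(b) hourly-paid — met.
(c) tenure ≥ 36 mo. — fails.
(2): T AND T AND F → false.
(3) no CBA — not met.
Overall = F OR F OR F = false.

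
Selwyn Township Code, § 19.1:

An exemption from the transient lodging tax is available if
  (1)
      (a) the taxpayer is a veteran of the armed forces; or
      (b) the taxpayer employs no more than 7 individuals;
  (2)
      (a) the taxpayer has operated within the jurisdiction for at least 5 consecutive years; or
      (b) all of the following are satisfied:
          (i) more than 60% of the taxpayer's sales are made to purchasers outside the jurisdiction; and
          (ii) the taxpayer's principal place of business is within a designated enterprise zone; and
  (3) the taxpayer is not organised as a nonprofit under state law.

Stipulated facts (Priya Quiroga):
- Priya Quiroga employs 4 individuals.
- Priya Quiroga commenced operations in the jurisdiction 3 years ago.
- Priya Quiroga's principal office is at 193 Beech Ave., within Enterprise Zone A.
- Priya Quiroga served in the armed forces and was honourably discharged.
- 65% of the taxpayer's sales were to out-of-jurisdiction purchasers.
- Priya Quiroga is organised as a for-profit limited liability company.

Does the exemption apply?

(a) veteran — met.
(b) ≤ 7 employees — holds.
So (1) is satisfied (T OR T).
(a) ≥ 5 yrs in jurisdiction — not met.
(i) >60% out-of-jur. sales — satisfied.
(ii) in enterprise zone — met.
So (b) is satisfied (T AND T).
(2) = F OR T = true.
(3) not (nonprofit) — holds.
Overall = T AND T AND T = true.

Yes — exempt.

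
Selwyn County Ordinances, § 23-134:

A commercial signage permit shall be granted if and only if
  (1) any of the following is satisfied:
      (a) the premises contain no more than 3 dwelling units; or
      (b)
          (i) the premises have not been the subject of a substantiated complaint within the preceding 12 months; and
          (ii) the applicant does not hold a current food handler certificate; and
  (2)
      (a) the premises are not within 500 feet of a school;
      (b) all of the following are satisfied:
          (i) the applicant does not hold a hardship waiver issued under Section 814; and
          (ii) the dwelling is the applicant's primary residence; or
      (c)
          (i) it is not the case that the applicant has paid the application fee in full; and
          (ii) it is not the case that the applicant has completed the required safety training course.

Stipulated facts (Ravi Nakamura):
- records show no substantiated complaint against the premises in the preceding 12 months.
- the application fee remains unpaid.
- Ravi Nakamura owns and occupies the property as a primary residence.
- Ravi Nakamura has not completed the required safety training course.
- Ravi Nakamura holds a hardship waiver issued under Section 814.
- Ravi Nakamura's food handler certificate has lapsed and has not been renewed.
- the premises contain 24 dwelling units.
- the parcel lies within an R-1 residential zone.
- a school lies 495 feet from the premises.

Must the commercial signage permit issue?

Yes — granted.

(a) ≤ 3 units — fails.
(i) no complaint in 12 mo. — satisfied.
(ii) not (food handler cert.) — satisfied.
(b) = T AND T = true.
So (1) is satisfied (F OR T).
(a) ≥500 ft from school — fails.
(i) not (hardship waiver) — not met.
(ii) primary residence — holds.
(b): F AND T → false.
(i) not (fee paid) — holds.
(ii) not (safety training) — satisfied.
(c): T AND T → true.
So (2) is satisfied (F OR F OR T).
Overall = T AND T = true.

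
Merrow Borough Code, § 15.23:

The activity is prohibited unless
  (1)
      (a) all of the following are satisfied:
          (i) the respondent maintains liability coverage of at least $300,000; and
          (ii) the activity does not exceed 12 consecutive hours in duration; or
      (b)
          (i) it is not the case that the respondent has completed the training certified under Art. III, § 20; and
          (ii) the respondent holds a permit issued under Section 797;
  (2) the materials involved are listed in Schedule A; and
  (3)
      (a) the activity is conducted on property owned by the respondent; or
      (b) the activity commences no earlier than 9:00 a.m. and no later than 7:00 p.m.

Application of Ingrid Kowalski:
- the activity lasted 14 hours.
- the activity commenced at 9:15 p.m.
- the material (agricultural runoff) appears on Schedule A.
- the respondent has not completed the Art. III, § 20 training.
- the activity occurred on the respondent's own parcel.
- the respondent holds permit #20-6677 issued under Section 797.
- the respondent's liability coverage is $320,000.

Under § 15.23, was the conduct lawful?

Yes — lawful.

(i) coverage ≥ $300,000 — met.
(ii) ≤ 12 hrs duration — not met.
(a) = T AND F = false.
(i) not (training certified) — met.
(ii) holds permit — met.
(b) = T AND T = true.
(1) = F OR T = true.
(2) Schedule A material — satisfied.
(a) own property — met.
(b) start within hours — not satisfied.
(3) = T OR F = true.
So Overall is satisfied (T AND T AND T).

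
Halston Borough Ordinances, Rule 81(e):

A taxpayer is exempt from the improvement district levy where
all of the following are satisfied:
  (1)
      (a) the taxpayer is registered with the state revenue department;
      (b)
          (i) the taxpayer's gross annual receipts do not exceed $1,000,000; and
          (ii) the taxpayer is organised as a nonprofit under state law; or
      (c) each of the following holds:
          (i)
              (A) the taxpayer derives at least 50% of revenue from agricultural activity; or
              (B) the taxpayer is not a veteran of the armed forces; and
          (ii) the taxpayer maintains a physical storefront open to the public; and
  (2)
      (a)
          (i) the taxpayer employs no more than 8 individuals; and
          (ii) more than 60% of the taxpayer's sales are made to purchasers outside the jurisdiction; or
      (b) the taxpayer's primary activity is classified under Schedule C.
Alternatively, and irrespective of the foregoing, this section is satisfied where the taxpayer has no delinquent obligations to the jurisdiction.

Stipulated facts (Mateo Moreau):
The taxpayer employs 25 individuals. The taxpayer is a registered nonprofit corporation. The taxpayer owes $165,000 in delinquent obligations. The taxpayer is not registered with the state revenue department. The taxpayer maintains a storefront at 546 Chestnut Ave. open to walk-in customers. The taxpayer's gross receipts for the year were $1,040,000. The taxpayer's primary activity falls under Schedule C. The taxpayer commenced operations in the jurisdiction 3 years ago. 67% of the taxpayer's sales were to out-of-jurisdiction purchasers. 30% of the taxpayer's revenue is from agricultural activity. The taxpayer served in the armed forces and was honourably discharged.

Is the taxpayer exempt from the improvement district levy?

(a) state-registered — not satisfied.
(i) receipts ≤ $1,000,000 — not met.
(ii) nonprofit — met.
(b): F AND T → false.
(A) ≥50% agricultural — fails.
(B) not (veteran) — not satisfied.
(i) = F OR F = false.
(ii) has storefront — met.
(c) = F AND T = false.
(1) = F OR F OR F = false.
(i) ≤ 8 employees — not satisfied.
(ii) >60% out-of-jur. sales — holds.
(a) = F AND T = false.
(b) Schedule C activity — satisfied.
So (2) is satisfied (F OR T).
Overall: F AND T → false.
Exception (no delinquency) — not satisfied.
Result: main false OR exception false → false.

No — not exempt.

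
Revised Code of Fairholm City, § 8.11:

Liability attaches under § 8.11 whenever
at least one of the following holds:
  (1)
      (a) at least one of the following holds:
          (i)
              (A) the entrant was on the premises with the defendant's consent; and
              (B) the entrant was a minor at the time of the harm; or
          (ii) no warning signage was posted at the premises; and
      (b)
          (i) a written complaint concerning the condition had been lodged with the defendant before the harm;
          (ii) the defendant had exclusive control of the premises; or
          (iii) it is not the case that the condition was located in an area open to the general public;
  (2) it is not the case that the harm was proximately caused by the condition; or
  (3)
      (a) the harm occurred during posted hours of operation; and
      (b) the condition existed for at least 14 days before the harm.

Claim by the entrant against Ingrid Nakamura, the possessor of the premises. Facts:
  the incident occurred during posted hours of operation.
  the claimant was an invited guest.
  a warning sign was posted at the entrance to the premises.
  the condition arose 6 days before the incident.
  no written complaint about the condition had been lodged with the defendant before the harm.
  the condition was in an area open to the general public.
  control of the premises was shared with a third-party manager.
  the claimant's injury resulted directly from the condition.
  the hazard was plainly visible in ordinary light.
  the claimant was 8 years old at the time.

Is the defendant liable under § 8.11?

No — not liable.

(A) consent to enter — met.
(B) entrant a minor — holds.
(i) = T AND T = true.
(ii) no signage posted — not satisfied.
(a) = T OR F = true.
(i) complaint lodged — not met.
(ii) exclusive control — not satisfied.
(iii) not (public area) — not met.
(b) = F OR F OR F = false.
So (1) is not satisfied (T AND F).
(2) not (proximate cause) — not met.
(a) during posted hours — satisfied.
(b) condition ≥14 days old — not satisfied.
So (3) is not satisfied (T AND F).
So Overall is not satisfied (F OR F OR F).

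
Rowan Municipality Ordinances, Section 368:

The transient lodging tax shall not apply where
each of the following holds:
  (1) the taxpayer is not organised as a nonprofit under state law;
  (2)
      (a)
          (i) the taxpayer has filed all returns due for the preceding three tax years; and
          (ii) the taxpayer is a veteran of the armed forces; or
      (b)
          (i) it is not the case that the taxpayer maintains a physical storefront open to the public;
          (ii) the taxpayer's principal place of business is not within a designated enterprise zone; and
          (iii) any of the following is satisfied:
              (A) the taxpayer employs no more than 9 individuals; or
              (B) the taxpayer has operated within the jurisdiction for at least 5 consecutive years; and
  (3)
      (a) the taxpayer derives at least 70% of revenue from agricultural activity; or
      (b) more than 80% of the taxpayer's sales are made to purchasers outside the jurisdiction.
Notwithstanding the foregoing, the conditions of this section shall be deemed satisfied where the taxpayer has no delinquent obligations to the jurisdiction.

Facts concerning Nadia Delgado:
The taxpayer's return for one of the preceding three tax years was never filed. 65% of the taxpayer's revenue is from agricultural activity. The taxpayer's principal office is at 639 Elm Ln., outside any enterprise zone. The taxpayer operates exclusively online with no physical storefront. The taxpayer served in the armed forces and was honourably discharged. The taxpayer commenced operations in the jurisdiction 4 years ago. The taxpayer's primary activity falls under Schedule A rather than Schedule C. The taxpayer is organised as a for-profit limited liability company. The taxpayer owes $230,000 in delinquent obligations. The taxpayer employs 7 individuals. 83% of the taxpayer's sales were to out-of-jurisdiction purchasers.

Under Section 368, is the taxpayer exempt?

Yes — exempt.

(1) not (nonprofit) — satisfied.
(i) returns current — not met.
(ii) veteran — satisfied.
(a) = F AND T = false.
(i) not (has storefront) — holds.
(ii) not (in enterprise zone) — met.
(A) ≤ 9 employees — holds.
(B) ≥ 5 yrs in jurisdiction — fails.
So (iii) is satisfied (T OR F).
(b): T AND T AND T → true.
(2) = F OR T = true.
(a) ≥70% agricultural — not met.
(b) >80% out-of-jur. sales — satisfied.
(3) = F OR T = true.
Overall = T AND T AND T = true.
Exception (no delinquency) — not satisfied.
Result: main true OR exception false → true.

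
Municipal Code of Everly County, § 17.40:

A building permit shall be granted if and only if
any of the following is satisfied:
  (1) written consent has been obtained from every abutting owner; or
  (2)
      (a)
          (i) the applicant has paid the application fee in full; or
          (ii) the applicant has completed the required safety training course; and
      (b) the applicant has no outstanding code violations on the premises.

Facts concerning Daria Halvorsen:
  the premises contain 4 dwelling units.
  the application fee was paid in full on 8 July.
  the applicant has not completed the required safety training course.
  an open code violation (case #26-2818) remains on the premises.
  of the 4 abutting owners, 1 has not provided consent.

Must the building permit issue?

No — denied.

(1) all abutters consent — not satisfied.
(i) fee paid — holds.
(ii) safety training — not met.
So (a) is satisfied (T OR F).
(b) no code violations — not met.
(2) = T AND F = false.
Overall: F OR F → false.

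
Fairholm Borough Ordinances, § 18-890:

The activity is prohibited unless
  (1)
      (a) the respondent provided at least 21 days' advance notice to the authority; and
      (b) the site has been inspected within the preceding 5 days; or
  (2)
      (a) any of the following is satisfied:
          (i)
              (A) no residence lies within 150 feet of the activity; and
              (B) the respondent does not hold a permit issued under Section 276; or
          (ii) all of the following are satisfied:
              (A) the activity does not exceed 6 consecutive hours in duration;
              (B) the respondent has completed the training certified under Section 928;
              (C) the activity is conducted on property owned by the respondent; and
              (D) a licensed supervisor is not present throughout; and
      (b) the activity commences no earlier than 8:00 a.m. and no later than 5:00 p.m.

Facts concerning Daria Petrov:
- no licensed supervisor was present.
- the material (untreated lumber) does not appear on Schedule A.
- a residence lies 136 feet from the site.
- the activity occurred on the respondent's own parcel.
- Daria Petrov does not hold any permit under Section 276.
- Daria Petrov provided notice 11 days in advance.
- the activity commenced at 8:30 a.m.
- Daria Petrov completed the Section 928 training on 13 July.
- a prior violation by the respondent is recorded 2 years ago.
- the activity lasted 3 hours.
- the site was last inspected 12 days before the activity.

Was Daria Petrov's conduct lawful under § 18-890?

Yes — lawful.

(a) ≥21 days' notice — fails.
(b) site inspected — not met.
So (1) is not satisfied (F AND F).
(A) no residence in 150 ft — not satisfied.
(B) not (holds permit) — satisfied.
So (i) is not satisfied (F AND T).
(A) ≤ 6 hrs duration — satisfied.
(B) training certified — holds.
(C) own property — satisfied.
(D) not (supervisor present) — met.
So (ii) is satisfied (T AND T AND T AND T).
(a) = F OR T = true.
(b) start within hours — holds.
So (2) is satisfied (T AND T).
So Overall is satisfied (F OR T).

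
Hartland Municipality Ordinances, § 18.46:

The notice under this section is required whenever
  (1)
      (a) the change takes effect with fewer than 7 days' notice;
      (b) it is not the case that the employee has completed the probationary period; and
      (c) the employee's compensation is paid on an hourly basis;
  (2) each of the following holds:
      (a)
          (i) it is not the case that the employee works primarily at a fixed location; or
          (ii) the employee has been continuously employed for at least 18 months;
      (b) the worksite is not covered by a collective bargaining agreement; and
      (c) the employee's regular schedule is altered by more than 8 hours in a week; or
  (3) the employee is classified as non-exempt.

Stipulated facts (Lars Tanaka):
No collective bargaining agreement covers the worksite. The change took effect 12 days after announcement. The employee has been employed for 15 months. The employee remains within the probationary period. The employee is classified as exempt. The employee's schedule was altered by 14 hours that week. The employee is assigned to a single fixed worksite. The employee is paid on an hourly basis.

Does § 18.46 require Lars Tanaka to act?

(a) < 7 days' notice — not met.
(b) not (past probation) — satisfied.
(c) hourly-paid — satisfied.
(1) = F AND T AND T = false.
(i) not (fixed location) — not satisfied.
(ii) tenure ≥ 18 mo. — fails.
(a): F OR F → false.
(b) no CBA — satisfied.
(c) schedule shift > 8h — satisfied.
(2): F AND T AND T → false.
(3) non-exempt — fails.
Overall = F OR F OR F = false.

No — not required.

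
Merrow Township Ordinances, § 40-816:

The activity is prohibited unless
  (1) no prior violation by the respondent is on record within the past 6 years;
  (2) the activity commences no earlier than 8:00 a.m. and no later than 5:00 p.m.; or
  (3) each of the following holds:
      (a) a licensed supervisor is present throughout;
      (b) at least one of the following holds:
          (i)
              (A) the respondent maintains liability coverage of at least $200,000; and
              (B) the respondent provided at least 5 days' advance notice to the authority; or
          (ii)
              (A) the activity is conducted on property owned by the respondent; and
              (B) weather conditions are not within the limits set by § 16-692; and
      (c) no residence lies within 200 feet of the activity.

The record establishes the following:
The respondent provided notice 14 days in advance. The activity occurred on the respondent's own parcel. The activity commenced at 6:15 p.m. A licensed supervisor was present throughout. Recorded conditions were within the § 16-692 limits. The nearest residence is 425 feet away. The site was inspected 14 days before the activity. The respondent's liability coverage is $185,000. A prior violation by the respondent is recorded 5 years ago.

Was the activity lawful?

No — unlawful.

(1) no prior violation — fails.
(2) start within hours — not satisfied.
(a) supervisor present — satisfied.
(A) coverage ≥ $200,000 — not met.
(B) ≥5 days' notice — satisfied.
So (i) is not satisfied (F AND T).
(A) own property — satisfied.
(B) not (weather ok) — not met.
So (ii) is not satisfied (T AND F).
So (b) is not satisfied (F OR F).
(c) no residence in 200 ft — holds.
(3): T AND F AND T → false.
Overall: F OR F OR F → false.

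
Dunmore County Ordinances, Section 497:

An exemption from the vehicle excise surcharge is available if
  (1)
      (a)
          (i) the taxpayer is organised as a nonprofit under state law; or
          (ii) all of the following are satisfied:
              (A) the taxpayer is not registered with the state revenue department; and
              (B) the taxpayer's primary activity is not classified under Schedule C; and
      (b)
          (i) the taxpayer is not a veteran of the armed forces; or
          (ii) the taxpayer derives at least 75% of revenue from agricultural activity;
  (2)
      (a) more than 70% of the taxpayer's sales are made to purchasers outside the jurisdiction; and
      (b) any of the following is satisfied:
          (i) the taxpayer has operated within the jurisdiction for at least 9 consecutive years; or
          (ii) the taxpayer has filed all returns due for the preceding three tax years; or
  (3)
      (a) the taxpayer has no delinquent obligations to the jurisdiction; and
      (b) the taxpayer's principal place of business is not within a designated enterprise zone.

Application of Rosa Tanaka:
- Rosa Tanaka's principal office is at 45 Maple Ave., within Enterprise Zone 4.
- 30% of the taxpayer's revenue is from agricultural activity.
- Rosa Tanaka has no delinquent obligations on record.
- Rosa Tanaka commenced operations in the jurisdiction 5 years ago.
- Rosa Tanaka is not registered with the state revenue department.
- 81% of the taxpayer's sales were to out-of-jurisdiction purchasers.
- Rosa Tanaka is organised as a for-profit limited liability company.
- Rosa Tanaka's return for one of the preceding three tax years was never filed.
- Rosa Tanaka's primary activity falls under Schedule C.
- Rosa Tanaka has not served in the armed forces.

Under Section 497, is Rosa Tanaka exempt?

No — not exempt.

(i) nonprofit — fails.
(A) not (state-registered) — satisfied.
(B) not (Schedule C activity) — not satisfied.
(ii) = T AND F = false.
(a) = F OR F = false.
(i) not (veteran) — satisfied.
(ii) ≥75% agricultural — fails.
(b): T OR F → true.
(1) = F AND T = false.
(a) >70% out-of-jur. sales — met.
(i) ≥ 9 yrs in jurisdiction — not satisfied.
(ii) returns current — not met.
(b) = F OR F = false.
So (2) is not satisfied (T AND F).
(a) no delinquency — satisfied.
(b) not (in enterprise zone) — not satisfied.
(3) = T AND F = false.
So Overall is not satisfied (F OR F OR F).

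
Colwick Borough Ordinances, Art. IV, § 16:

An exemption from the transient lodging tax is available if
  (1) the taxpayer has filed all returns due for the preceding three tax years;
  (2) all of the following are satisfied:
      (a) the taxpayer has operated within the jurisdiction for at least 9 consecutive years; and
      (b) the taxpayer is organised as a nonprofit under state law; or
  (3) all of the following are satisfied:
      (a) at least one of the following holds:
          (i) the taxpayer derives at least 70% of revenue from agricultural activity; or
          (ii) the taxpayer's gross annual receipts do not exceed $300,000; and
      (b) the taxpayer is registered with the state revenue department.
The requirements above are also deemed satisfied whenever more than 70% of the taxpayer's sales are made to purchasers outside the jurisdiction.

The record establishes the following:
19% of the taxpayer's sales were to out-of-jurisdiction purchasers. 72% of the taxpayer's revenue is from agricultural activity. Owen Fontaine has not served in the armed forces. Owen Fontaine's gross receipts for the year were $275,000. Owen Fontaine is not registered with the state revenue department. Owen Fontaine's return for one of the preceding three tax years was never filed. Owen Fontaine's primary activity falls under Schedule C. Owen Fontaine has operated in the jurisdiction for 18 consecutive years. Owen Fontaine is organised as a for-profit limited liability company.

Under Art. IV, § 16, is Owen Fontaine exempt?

(1) returns current — fails.
(a) ≥ 9 yrs in jurisdiction — satisfied.
(b) nonprofit — fails.
(2): T AND F → false.
(i) ≥70% agricultural — met.
(ii) receipts ≤ $300,000 — holds.
So (a) is satisfied (T OR T).
(b) state-registered — fails.
So (3) is not satisfied (T AND F).
Overall: F OR F OR F → false.
Exception (>70% out-of-jur. sales) — not satisfied.
Result: main false OR exception false → false.

No — not exempt.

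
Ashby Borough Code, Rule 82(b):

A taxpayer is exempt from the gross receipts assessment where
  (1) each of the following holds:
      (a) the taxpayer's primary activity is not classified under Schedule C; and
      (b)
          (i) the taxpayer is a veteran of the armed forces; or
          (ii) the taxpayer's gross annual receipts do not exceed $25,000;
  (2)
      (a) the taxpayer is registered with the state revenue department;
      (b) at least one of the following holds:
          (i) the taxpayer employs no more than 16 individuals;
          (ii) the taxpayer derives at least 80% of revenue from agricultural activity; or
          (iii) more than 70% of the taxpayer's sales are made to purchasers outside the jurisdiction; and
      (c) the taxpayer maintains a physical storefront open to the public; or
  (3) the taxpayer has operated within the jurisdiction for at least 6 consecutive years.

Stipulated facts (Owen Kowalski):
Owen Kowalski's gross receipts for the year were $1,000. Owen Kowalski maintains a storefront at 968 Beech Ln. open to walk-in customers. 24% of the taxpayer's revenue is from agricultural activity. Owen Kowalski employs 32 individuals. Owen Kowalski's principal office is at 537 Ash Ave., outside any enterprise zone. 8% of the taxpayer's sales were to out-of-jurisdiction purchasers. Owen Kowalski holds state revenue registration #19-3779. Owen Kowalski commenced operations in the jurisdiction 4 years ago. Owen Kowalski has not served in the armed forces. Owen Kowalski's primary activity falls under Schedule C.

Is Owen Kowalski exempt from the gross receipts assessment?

(a) not (Schedule C activity) — not met.
(i) veteran — not satisfied.
(ii) receipts ≤ $25,000 — satisfied.
(b): F OR T → true.
(1): F AND T → false.
(a) state-registered — satisfied.
(i) ≤ 16 employees — not satisfied.
(ii) ≥80% agricultural — not met.
(iii) >70% out-of-jur. sales — not met.
(b) = F OR F OR F = false.
(c) has storefront — met.
(2): T AND F AND T → false.
(3) ≥ 6 yrs in jurisdiction — not satisfied.
So Overall is not satisfied (F OR F OR F).

No — not exempt.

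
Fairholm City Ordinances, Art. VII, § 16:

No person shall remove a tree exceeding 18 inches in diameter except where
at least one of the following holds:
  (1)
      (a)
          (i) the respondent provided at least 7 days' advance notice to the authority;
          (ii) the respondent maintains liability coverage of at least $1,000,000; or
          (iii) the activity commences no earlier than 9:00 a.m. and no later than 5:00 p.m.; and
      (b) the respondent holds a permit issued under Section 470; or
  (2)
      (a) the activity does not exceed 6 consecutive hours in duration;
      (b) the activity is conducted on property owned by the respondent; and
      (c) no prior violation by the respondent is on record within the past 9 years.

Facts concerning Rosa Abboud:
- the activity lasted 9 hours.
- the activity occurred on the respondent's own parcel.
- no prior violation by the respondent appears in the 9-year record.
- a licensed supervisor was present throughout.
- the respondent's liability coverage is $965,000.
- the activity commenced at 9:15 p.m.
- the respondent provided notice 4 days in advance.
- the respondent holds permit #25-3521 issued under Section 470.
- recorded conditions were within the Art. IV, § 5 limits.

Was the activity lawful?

(i) ≥7 days' notice — not met.
(ii) coverage ≥ $1,000,000 — not satisfied.
(iii) start within hours — fails.
(a) = F OR F OR F = false.
(b) holds permit — met.
(1) = F AND T = false.
(a) ≤ 6 hrs duration — not met.
(b) own property — met.
(c) no prior violation — met.
So (2) is not satisfied (F AND T AND T).
Overall: F OR F → false.

No — unlawful.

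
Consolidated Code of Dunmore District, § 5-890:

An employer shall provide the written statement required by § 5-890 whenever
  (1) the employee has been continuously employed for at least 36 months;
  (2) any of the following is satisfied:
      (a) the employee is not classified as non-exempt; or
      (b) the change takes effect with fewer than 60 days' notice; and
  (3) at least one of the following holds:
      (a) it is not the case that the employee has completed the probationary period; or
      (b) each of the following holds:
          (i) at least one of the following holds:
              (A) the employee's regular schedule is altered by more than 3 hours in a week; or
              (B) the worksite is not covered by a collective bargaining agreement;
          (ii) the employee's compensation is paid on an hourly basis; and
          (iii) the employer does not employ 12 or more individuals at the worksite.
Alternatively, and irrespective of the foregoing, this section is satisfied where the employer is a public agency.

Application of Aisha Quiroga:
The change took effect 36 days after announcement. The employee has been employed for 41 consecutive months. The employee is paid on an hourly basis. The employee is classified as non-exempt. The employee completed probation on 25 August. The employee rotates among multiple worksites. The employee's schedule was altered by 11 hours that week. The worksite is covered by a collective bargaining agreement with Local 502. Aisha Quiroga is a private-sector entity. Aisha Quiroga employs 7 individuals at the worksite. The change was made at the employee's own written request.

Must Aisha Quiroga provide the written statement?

(1) tenure ≥ 36 mo. — satisfied.
(a) not (non-exempt) — not satisfied.
(b) < 60 days' notice — holds.
(2) = F OR T = true.
(a) not (past probation) — not met.
(A) schedule shift > 3h — holds.
(B) no CBA — not met.
(i): T OR F → true.
(ii) hourly-paid — holds.
(iii) not (≥ 12 at site) — met.
(b): T AND T AND T → true.
(3): F OR T → true.
Overall = T AND T AND T = true.
Exception (public agency) — not satisfied.
Result: main true OR exception false → true.

Yes — required.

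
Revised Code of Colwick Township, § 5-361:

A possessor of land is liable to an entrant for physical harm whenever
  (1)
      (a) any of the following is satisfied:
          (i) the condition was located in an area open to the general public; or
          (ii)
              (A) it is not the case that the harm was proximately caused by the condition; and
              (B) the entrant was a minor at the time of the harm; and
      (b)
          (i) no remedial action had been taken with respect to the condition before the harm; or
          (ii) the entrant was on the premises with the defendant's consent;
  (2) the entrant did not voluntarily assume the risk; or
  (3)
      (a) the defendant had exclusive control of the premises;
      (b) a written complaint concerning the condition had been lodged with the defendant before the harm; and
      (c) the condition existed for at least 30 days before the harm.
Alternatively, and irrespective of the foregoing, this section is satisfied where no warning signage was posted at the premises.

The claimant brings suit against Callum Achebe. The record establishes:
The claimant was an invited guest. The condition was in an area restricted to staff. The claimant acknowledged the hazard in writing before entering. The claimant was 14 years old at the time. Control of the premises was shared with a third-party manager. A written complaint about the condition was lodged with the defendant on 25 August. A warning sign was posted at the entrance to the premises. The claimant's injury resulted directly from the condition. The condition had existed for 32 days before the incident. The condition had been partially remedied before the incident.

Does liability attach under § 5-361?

(i) public area — not satisfied.
(A) not (proximate cause) — not satisfied.
(B) entrant a minor — met.
(ii): F AND T → false.
So (a) is not satisfied (F OR F).
(i) no remedial action — not met.
(ii) consent to enter — satisfied.
So (b) is satisfied (F OR T).
(1): F AND T → false.
(2) no assumed risk — fails.
(a) exclusive control — fails.
(b) complaint lodged — holds.
(c) condition ≥30 days old — satisfied.
So (3) is not satisfied (F AND T AND T).
Overall = F OR F OR F = false.
Exception (no signage posted) — not satisfied.
Result: main false OR exception false → false.

No — not liable.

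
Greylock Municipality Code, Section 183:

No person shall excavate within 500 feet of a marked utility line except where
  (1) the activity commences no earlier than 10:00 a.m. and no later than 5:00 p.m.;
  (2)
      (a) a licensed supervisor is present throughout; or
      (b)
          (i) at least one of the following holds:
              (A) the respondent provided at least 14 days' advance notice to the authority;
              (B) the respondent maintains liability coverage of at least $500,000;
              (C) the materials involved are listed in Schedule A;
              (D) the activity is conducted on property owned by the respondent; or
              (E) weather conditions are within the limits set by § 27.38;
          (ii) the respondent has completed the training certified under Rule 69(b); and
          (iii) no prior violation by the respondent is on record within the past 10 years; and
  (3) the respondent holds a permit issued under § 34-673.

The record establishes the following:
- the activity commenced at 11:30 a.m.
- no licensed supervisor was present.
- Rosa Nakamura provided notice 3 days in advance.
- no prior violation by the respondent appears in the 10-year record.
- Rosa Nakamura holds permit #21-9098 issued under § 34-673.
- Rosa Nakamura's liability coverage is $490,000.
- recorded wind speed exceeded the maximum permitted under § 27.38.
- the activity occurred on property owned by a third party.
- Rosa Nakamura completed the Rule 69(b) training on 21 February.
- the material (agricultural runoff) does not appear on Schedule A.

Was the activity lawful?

No — unlawful.

(1) start within hours — holds.
(a) supervisor present — fails.
(A) ≥14 days' notice — not met.
(B) coverage ≥ $500,000 — not met.
(C) Schedule A material — fails.
(D) own property — not met.
(E) weather ok — fails.
(i) = F OR F OR F OR F OR F = false.
(ii) training certified — met.
(iii) no prior violation — satisfied.
So (b) is not satisfied (F AND T AND T).
So (2) is not satisfied (F OR F).
(3) holds permit — met.
Overall = T AND F AND T = false.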